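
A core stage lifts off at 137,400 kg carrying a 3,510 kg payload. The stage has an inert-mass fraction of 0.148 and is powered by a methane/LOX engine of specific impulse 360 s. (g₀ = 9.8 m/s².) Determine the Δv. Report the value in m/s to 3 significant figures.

Stage wet mass = m₀ − payload = 137,400 − 3,510 = 133,890 kg.
Stage dry mass = ε × stage wet mass = 0.148 × 133,890 = 19,815.7 kg.
Burnout mass m_f = stage dry + payload = 19,815.7 + 3,510 = 23,325.7 kg.
v_e = Isp · g₀ = 360 × 9.8 = 3528.0 m/s.
Rocket equation: Δv = v_e · ln(137,400/23,325.7) = 3528.0 × ln(5.89) = 3528.0 × 1.7733 ≈ 6256 m/s.

Δv ≈ 6260 m/s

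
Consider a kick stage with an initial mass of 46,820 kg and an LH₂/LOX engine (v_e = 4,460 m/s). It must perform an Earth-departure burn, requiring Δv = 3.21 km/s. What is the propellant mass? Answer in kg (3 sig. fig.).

propellant mass ≈ 24000 kg

m₀/m_f = exp(Δv / v_e) = exp(3210 / 4460.0) = exp(0.7197) = 2.0539.
m_f = 46,820 / 2.0539 = 22,795.7 kg, so propellant = m₀ − m_f = 46,820 − 22,795.7 = 24,024.3 kg.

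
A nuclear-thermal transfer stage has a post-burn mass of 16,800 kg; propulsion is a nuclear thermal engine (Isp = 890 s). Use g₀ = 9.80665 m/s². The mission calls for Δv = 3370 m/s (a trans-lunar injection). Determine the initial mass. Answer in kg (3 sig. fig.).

initial mass ≈ 24700 kg

v_e = Isp · g₀ = 890 × 9.80665 = 8727.9 m/s.
By the Tsiolkovsky rocket equation, m₀/m_f = exp(Δv / v_e) = exp(3370 / 8727.9) = exp(0.3861) = 1.4713.
m₀ = m_f × 1.4713 = 16,800 × 1.4713 = 24,717.8 kg.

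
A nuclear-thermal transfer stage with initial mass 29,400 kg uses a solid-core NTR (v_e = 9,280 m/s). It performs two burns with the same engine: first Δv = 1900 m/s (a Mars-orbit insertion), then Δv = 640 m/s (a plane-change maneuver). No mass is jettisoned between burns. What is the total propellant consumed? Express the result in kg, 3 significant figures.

total propellant consumed ≈ 7040 kg

After the first burn: m = 29400 × exp(−1900/9280.0) = 29400 × 0.81486 = 23,956.9 kg.
After the second burn: m = 23,956.9 × exp(−640/9280.0) = 23,956.9 × 0.93336 = 22,360.4 kg.
Total propellant = m₀ − m_final = 29400 − 22,360.4 = 7,039.6 kg.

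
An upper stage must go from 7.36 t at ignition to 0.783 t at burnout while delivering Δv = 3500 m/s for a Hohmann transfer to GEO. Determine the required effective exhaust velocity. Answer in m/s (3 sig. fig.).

ln(m₀/m_f) = ln(7360/783) = ln(9.4) = 2.2407.
Using Δv = v_e ln(m₀/m_f): v_e = Δv / ln(m₀/m_f) = 3500 / 2.2407 = 1562.0 m/s.

v_e ≈ 1560 m/s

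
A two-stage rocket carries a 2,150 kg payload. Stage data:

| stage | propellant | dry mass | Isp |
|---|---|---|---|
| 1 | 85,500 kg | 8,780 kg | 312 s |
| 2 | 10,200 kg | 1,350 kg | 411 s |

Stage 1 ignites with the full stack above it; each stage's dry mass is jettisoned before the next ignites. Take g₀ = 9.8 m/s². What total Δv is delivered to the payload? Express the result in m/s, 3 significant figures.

Ignition mass of stage 1 = 85,500+8,780 + 10,200+1,350 + 2,150 = 107,980 kg.
Stage 1: m₀ = 107,980 kg, m_f = 107,980 − 85,500 = 22,480 kg; Δv = 312×9.8×ln(4.803) = 3057.6×1.5693 ≈ 4798 m/s.
Stage 2: m₀ = 13,700 kg, m_f = 13,700 − 10,200 = 3,500 kg; Δv = 411×9.8×ln(3.914) = 4027.8×1.3646 ≈ 5496 m/s.
Total Δv = 4798 + 5496 = 10294 m/s.

Δv ≈ 10300 m/s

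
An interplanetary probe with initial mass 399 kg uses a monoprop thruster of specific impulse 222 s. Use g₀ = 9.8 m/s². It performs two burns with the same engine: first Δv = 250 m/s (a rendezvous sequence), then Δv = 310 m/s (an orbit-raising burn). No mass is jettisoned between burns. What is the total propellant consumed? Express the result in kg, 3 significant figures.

v_e = Isp · g₀ = 222 × 9.8 = 2175.6 m/s.
After the first burn: m = 399 × exp(−250/2175.6) = 399 × 0.89145 = 355.689 kg.
After the second burn: m = 355.689 × exp(−310/2175.6) = 355.689 × 0.86720 = 308.454 kg.
Total propellant = m₀ − m_final = 399 − 308.454 = 90.546 kg.

total propellant consumed ≈ 90.5 kg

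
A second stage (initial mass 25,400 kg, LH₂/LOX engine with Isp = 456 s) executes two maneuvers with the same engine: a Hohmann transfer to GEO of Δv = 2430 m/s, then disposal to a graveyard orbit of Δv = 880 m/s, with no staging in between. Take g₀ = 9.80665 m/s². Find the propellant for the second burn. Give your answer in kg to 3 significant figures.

v_e = Isp · g₀ = 456 × 9.80665 = 4471.8 m/s.
After the first burn: m = 25400 × exp(−2430/4471.8) = 25400 × 0.58077 = 14,751.6 kg.
After the second burn: m = 14,751.6 × exp(−880/4471.8) = 14,751.6 × 0.82137 = 12,116.5 kg.
Second-burn propellant = 14,751.6 − 12,116.5 = 2,635.1 kg.

propellant for the second burn ≈ 2640 kg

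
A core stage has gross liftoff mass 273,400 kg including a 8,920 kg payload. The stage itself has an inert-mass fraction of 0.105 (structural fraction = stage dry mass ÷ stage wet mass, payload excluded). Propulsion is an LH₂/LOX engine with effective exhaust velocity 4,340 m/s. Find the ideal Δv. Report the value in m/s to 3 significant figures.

Stage wet mass = m₀ − payload = 273,400 − 8,920 = 264,480 kg.
Stage dry mass = ε × stage wet mass = 0.105 × 264,480 = 27,770.4 kg.
Burnout mass m_f = stage dry + payload = 27,770.4 + 8,920 = 36,690.4 kg.
Δv = v_e · ln(273,400/36,690.4) = 4340.0 × ln(7.452) = 4340.0 × 2.0084 ≈ 8717 m/s.

Δv ≈ 8720 m/s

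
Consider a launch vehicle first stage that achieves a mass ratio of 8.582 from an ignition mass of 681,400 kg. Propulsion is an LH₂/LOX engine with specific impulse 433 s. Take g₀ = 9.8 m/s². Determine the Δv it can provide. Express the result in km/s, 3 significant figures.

v_e = Isp · g₀ = 433 × 9.8 = 4243.4 m/s.
Using Δv = v_e ln(m₀/m_f): Δv = v_e · ln(8.582) = 4243.4 × 2.1497 ≈ 9121.9 m/s.

Δv ≈ 9.12 km/s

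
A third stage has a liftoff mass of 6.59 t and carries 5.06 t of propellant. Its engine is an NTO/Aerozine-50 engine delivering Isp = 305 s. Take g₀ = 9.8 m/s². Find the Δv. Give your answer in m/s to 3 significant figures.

v_e = Isp · g₀ = 305 × 9.8 = 2989.0 m/s.
m_f = m₀ − m_prop = 6.59 − 5.06 = 1.53 t.
From the ideal rocket equation, Δv = v_e · ln(m₀/m_f) = 2989.0 × ln(4.307) = 2989.0 × 1.4603 ≈ 4364.8 m/s.

Δv ≈ 4360 m/s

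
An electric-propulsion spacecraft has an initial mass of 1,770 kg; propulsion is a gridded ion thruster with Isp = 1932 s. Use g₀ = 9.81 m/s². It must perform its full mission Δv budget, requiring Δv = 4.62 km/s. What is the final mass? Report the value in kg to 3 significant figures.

v_e = Isp · g₀ = 1932 × 9.81 = 18952.9 m/s.
Rocket equation: m₀/m_f = exp(Δv / v_e) = exp(4620 / 18952.9) = exp(0.2438) = 1.2760.
m_f = m₀ / 1.2760 = 1,770 / 1.2760 = 1,387.15 kg.

final mass ≈ 1390 kg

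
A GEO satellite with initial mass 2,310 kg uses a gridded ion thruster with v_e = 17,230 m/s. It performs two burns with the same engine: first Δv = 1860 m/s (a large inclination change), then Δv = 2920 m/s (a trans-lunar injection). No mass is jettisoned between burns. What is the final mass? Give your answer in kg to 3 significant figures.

final mass ≈ 1750 kg

After the first burn: m = 2310 × exp(−1860/17230.0) = 2310 × 0.89767 = 2,073.62 kg.
After the second burn: m = 2,073.62 × exp(−2920/17230.0) = 2,073.62 × 0.84411 = 1,750.36 kg.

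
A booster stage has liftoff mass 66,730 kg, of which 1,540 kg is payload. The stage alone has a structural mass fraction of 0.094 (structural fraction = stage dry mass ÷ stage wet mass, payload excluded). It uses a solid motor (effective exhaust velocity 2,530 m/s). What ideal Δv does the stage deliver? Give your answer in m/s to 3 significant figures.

Δv ≈ 5470 m/s

Stage wet mass = m₀ − payload = 66,730 − 1,540 = 65,190 kg.
Stage dry mass = ε × stage wet mass = 0.094 × 65,190 = 6,127.86 kg.
Burnout mass m_f = stage dry + payload = 6,127.86 + 1,540 = 7,667.86 kg.
Rocket equation: Δv = v_e · ln(66,730/7,667.86) = 2530.0 × ln(8.703) = 2530.0 × 2.1636 ≈ 5474 m/s.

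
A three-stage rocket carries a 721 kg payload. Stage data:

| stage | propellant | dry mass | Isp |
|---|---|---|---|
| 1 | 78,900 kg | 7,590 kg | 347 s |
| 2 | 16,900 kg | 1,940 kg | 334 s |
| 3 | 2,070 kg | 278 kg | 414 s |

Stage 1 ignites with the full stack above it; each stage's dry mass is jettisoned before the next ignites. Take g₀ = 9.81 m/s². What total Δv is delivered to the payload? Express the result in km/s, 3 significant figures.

Ignition mass of stage 1 = 78,900+7,590 + 16,900+1,940 + 2,070+278 + 721 = 108,399 kg.
Stage 1: m₀ = 108,399 kg, m_f = 108,399 − 78,900 = 29,499 kg; Δv = 347×9.81×ln(3.675) = 3404.1×1.3015 ≈ 4430 m/s.
Stage 2: m₀ = 21,909 kg, m_f = 21,909 − 16,900 = 5,009 kg; Δv = 334×9.81×ln(4.374) = 3276.5×1.4757 ≈ 4835 m/s.
Stage 3: m₀ = 3,069 kg, m_f = 3,069 − 2,070 = 999 kg; Δv = 414×9.81×ln(3.072) = 4061.3×1.1224 ≈ 4558 m/s.
Total Δv = 4430 + 4835 + 4558 = 13823 m/s.

Δv ≈ 13.8 km/s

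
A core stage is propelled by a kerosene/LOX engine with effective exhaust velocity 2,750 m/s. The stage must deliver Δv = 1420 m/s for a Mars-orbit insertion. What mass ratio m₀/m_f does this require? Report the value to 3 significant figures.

m₀/m_f = exp(Δv / v_e) = exp(1420 / 2750.0) = exp(0.5164) = 1.6759.

mass ratio ≈ 1.68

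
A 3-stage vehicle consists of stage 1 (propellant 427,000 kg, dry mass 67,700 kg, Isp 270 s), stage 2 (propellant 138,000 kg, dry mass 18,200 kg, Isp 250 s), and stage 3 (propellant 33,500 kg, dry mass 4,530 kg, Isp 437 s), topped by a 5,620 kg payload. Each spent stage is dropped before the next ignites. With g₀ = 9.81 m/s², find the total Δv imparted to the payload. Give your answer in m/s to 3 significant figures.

Ignition mass of stage 1 = 427,000+67,700 + 138,000+18,200 + 33,500+4,530 + 5,620 = 694,550 kg.
Stage 1: m₀ = 694,550 kg, m_f = 694,550 − 427,000 = 267,550 kg; Δv = 270×9.81×ln(2.596) = 2648.7×0.9540 ≈ 2527 m/s.
Stage 2: m₀ = 199,850 kg, m_f = 199,850 − 138,000 = 61,850 kg; Δv = 250×9.81×ln(3.231) = 2452.5×1.1729 ≈ 2876 m/s.
Stage 3: m₀ = 43,650 kg, m_f = 43,650 − 33,500 = 10,150 kg; Δv = 437×9.81×ln(4.3) = 4287.0×1.4587 ≈ 6254 m/s.
Total Δv = 2527 + 2876 + 6254 = 11657 m/s.

Δv ≈ 11700 m/s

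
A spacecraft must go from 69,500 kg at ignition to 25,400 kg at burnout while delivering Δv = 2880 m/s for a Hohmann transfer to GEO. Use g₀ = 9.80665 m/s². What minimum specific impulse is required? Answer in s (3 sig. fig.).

Isp ≈ 292 s

ln(m₀/m_f) = ln(69500/25400) = ln(2.736) = 1.0066.
v_e = Δv / ln(m₀/m_f) = 2880 / 1.0066 = 2861.2 m/s.
Isp = v_e / g₀ = 2861.2 / 9.80665 = 291.8 s.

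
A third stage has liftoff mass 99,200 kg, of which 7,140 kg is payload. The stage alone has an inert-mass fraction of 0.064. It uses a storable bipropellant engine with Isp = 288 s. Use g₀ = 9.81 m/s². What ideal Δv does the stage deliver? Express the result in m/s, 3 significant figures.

Stage wet mass = m₀ − payload = 99,200 − 7,140 = 92,060 kg.
Stage dry mass = ε × stage wet mass = 0.064 × 92,060 = 5,891.84 kg.
Burnout mass m_f = stage dry + payload = 5,891.84 + 7,140 = 13,031.84 kg.
v_e = Isp · g₀ = 288 × 9.81 = 2825.3 m/s.
Δv = v_e · ln(99,200/13,031.84) = 2825.3 × ln(7.612) = 2825.3 × 2.0297 ≈ 5735 m/s.

Δv ≈ 5730 m/s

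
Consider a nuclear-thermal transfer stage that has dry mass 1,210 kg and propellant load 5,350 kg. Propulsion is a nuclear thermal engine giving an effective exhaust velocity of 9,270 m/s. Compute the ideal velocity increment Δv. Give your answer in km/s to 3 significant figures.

Δv ≈ 15.7 km/s

m₀ = m_dry + m_prop = 1,210 + 5,350 = 6,560 kg.
By the Tsiolkovsky rocket equation, Δv = v_e · ln(m₀/m_f) = 9270.0 × ln(5.421) = 9270.0 × 1.6904 ≈ 15669.7 m/s.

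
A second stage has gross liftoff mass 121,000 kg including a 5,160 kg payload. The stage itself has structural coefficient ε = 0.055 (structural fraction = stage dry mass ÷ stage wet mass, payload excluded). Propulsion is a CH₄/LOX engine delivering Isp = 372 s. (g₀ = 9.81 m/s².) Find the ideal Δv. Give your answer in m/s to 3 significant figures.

Stage wet mass = m₀ − payload = 121,000 − 5,160 = 115,840 kg.
Stage dry mass = ε × stage wet mass = 0.055 × 115,840 = 6,371.2 kg.
Burnout mass m_f = stage dry + payload = 6,371.2 + 5,160 = 11,531.2 kg.
v_e = Isp · g₀ = 372 × 9.81 = 3649.3 m/s.
Δv = v_e · ln(121,000/11,531.2) = 3649.3 × ln(10.49) = 3649.3 × 2.3507 ≈ 8579 m/s.

Δv ≈ 8580 m/s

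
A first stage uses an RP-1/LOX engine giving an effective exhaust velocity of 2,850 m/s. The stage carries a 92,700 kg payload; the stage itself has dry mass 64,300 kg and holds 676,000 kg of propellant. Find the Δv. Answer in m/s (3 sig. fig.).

m₀ = payload + dry + propellant = 92,700 + 64,300 + 676,000 = 833,000 kg.
m_f = payload + dry = 92,700 + 64,300 = 157,000 kg.
From the ideal rocket equation, Δv = v_e · ln(m₀/m_f) = 2850.0 × ln(5.306) = 2850.0 × 1.6688 ≈ 4756.0 m/s.

Δv ≈ 4760 m/s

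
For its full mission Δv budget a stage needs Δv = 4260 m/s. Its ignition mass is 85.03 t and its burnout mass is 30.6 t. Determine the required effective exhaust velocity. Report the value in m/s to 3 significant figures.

ln(m₀/m_f) = ln(85030/30600) = ln(2.779) = 1.0220.
Using Δv = v_e ln(m₀/m_f): v_e = Δv / ln(m₀/m_f) = 4260 / 1.0220 = 4168.3 m/s.

v_e ≈ 4170 m/s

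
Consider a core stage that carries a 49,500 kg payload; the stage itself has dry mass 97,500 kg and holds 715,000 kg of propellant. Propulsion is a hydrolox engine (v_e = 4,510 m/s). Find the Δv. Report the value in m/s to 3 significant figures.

Δv ≈ 7980 m/s

m₀ = payload + dry + propellant = 49,500 + 97,500 + 715,000 = 862,000 kg.
m_f = payload + dry = 49,500 + 97,500 = 147,000 kg.
Δv = v_e · ln(m₀/m_f) = 4510.0 × ln(5.864) = 4510.0 × 1.7688 ≈ 7977.4 m/s.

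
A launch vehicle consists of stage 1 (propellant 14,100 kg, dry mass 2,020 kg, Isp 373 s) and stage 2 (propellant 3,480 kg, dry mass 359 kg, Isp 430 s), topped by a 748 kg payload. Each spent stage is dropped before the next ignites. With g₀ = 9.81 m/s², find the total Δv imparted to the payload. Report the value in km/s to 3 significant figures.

Δv ≈ 10.2 km/s

Ignition mass of stage 1 = 14,100+2,020 + 3,480+359 + 748 = 20,707 kg.
Stage 1: m₀ = 20,707 kg, m_f = 20,707 − 14,100 = 6,607 kg; Δv = 373×9.81×ln(3.134) = 3659.1×1.1423 ≈ 4180 m/s.
Stage 2: m₀ = 4,587 kg, m_f = 4,587 − 3,480 = 1,107 kg; Δv = 430×9.81×ln(4.144) = 4218.3×1.4216 ≈ 5997 m/s.
Total Δv = 4180 + 5997 = 10177 m/s.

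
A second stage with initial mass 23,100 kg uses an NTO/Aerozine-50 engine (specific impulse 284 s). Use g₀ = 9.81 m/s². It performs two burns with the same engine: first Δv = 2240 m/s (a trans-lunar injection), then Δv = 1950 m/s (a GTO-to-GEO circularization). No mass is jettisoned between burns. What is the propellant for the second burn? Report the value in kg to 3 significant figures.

propellant for the second burn ≈ 5200 kg

v_e = Isp · g₀ = 284 × 9.81 = 2786.0 m/s.
After the first burn: m = 23100 × exp(−2240/2786.0) = 23100 × 0.44753 = 10,337.9 kg.
After the second burn: m = 10,337.9 × exp(−1950/2786.0) = 10,337.9 × 0.49663 = 5,134.11 kg.
Second-burn propellant = 10,337.9 − 5,134.11 = 5,203.79 kg.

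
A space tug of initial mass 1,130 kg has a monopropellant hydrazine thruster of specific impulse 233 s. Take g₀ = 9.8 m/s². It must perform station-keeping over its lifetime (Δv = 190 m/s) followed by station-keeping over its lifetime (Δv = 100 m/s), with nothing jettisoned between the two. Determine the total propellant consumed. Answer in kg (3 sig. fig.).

v_e = Isp · g₀ = 233 × 9.8 = 2283.4 m/s.
After the first burn: m = 1130 × exp(−190/2283.4) = 1130 × 0.92016 = 1,039.78 kg.
After the second burn: m = 1,039.78 × exp(−100/2283.4) = 1,039.78 × 0.95715 = 995.225 kg.
Total propellant = m₀ − m_final = 1130 − 995.225 = 134.775 kg.

total propellant consumed ≈ 135 kg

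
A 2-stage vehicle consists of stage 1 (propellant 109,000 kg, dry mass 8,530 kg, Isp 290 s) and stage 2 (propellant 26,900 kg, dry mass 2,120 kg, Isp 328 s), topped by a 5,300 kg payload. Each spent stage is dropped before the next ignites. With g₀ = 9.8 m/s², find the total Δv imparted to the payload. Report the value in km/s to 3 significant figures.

Δv ≈ 8.52 km/s

Ignition mass of stage 1 = 109,000+8,530 + 26,900+2,120 + 5,300 = 151,850 kg.
Stage 1: m₀ = 151,850 kg, m_f = 151,850 − 109,000 = 42,850 kg; Δv = 290×9.8×ln(3.544) = 2842.0×1.2652 ≈ 3596 m/s.
Stage 2: m₀ = 34,320 kg, m_f = 34,320 − 26,900 = 7,420 kg; Δv = 328×9.8×ln(4.625) = 3214.4×1.5315 ≈ 4923 m/s.
Total Δv = 3596 + 4923 = 8519 m/s.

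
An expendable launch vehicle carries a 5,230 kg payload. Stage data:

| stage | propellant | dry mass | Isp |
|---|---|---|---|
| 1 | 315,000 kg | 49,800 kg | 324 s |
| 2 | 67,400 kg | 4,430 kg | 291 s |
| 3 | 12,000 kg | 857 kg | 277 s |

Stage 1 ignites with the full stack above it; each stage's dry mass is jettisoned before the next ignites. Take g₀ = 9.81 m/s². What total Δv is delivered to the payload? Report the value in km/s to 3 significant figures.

Δv ≈ 10.7 km/s

Ignition mass of stage 1 = 315,000+49,800 + 67,400+4,430 + 12,000+857 + 5,230 = 454,717 kg.
Stage 1: m₀ = 454,717 kg, m_f = 454,717 − 315,000 = 139,717 kg; Δv = 324×9.81×ln(3.255) = 3178.4×1.1801 ≈ 3751 m/s.
Stage 2: m₀ = 89,917 kg, m_f = 89,917 − 67,400 = 22,517 kg; Δv = 291×9.81×ln(3.993) = 2854.7×1.3846 ≈ 3953 m/s.
Stage 3: m₀ = 18,087 kg, m_f = 18,087 − 12,000 = 6,087 kg; Δv = 277×9.81×ln(2.971) = 2717.4×1.0890 ≈ 2959 m/s.
Total Δv = 3751 + 3953 + 2959 = 10663 m/s.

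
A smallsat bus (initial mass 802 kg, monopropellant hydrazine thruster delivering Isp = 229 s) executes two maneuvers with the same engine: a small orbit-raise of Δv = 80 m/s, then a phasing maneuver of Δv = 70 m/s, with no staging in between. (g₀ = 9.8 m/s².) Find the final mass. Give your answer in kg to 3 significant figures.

v_e = Isp · g₀ = 229 × 9.8 = 2244.2 m/s.
After the first burn: m = 802 × exp(−80/2244.2) = 802 × 0.96498 = 773.914 kg.
After the second burn: m = 773.914 × exp(−70/2244.2) = 773.914 × 0.96929 = 750.147 kg.

final mass ≈ 750 kg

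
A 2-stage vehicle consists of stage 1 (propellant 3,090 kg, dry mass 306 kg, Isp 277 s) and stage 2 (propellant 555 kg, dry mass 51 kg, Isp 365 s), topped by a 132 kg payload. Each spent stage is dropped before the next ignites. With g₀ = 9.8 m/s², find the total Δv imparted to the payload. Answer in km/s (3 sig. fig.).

Δv ≈ 8.72 km/s

Ignition mass of stage 1 = 3,090+306 + 555+51 + 132 = 4,134 kg.
Stage 1: m₀ = 4,134 kg, m_f = 4,134 − 3,090 = 1,044 kg; Δv = 277×9.8×ln(3.96) = 2714.6×1.3762 ≈ 3736 m/s.
Stage 2: m₀ = 738 kg, m_f = 738 − 555 = 183 kg; Δv = 365×9.8×ln(4.033) = 3577.0×1.3945 ≈ 4988 m/s.
Total Δv = 3736 + 4988 = 8724 m/s.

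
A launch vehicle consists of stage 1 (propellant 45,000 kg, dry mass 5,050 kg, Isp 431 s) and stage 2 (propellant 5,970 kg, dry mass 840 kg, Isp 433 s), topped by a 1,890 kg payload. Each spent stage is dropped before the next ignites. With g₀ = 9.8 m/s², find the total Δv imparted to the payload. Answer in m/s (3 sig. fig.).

Ignition mass of stage 1 = 45,000+5,050 + 5,970+840 + 1,890 = 58,750 kg.
Stage 1: m₀ = 58,750 kg, m_f = 58,750 − 45,000 = 13,750 kg; Δv = 431×9.8×ln(4.273) = 4223.8×1.4523 ≈ 6134 m/s.
Stage 2: m₀ = 8,700 kg, m_f = 8,700 − 5,970 = 2,730 kg; Δv = 433×9.8×ln(3.187) = 4243.4×1.1590 ≈ 4918 m/s.
Total Δv = 6134 + 4918 = 11052 m/s.

Δv ≈ 11100 m/s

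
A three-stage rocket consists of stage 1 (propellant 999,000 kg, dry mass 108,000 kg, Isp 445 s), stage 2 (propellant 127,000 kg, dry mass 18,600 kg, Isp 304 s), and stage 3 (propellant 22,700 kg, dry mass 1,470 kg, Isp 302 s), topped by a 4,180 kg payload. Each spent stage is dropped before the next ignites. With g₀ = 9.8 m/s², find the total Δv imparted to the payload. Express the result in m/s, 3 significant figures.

Δv ≈ 15300 m/s

Ignition mass of stage 1 = 999,000+108,000 + 127,000+18,600 + 22,700+1,470 + 4,180 = 1,280,950 kg.
Stage 1: m₀ = 1,280,950 kg, m_f = 1,280,950 − 999,000 = 281,950 kg; Δv = 445×9.8×ln(4.543) = 4361.0×1.5136 ≈ 6601 m/s.
Stage 2: m₀ = 173,950 kg, m_f = 173,950 − 127,000 = 46,950 kg; Δv = 304×9.8×ln(3.705) = 2979.2×1.3097 ≈ 3902 m/s.
Stage 3: m₀ = 28,350 kg, m_f = 28,350 − 22,700 = 5,650 kg; Δv = 302×9.8×ln(5.018) = 2959.6×1.6130 ≈ 4774 m/s.
Total Δv = 6601 + 3902 + 4774 = 15277 m/s.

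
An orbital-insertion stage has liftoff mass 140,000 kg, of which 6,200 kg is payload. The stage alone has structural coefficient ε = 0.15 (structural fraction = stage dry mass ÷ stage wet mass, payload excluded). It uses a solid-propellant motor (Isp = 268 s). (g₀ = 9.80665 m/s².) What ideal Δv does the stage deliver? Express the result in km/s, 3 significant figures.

Stage wet mass = m₀ − payload = 140,000 − 6,200 = 133,800 kg.
Stage dry mass = ε × stage wet mass = 0.15 × 133,800 = 20,070 kg.
Burnout mass m_f = stage dry + payload = 20,070 + 6,200 = 26,270 kg.
v_e = Isp · g₀ = 268 × 9.80665 = 2628.2 m/s.
Δv = v_e · ln(140,000/26,270) = 2628.2 × ln(5.329) = 2628.2 × 1.6732 ≈ 4398 m/s.

Δv ≈ 4.40 km/s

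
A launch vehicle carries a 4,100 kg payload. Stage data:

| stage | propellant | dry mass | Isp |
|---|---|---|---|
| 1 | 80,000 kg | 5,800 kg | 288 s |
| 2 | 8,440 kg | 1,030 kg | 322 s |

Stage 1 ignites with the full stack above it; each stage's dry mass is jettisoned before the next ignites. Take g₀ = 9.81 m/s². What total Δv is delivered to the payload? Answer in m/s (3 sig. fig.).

Ignition mass of stage 1 = 80,000+5,800 + 8,440+1,030 + 4,100 = 99,370 kg.
Stage 1: m₀ = 99,370 kg, m_f = 99,370 − 80,000 = 19,370 kg; Δv = 288×9.81×ln(5.13) = 2825.3×1.6351 ≈ 4620 m/s.
Stage 2: m₀ = 13,570 kg, m_f = 13,570 − 8,440 = 5,130 kg; Δv = 322×9.81×ln(2.645) = 3158.8×0.9728 ≈ 3073 m/s.
Total Δv = 4620 + 3073 = 7693 m/s.

Δv ≈ 7690 m/s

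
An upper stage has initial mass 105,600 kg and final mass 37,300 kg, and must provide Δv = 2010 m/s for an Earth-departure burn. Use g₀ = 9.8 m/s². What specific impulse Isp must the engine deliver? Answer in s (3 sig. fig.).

Isp ≈ 197 s

ln(m₀/m_f) = ln(105600/37300) = ln(2.831) = 1.0407.
v_e = Δv / ln(m₀/m_f) = 2010 / 1.0407 = 1931.5 m/s.
Isp = v_e / g₀ = 1931.5 / 9.8 = 197.1 s.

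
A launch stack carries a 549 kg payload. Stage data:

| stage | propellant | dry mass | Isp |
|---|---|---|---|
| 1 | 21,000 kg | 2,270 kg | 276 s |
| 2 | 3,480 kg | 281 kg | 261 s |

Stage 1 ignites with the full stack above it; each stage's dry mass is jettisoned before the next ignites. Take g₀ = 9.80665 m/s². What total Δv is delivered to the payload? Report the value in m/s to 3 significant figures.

Δv ≈ 8100 m/s

Ignition mass of stage 1 = 21,000+2,270 + 3,480+281 + 549 = 27,580 kg.
Stage 1: m₀ = 27,580 kg, m_f = 27,580 − 21,000 = 6,580 kg; Δv = 276×9.80665×ln(4.191) = 2706.6×1.4331 ≈ 3879 m/s.
Stage 2: m₀ = 4,310 kg, m_f = 4,310 − 3,480 = 830 kg; Δv = 261×9.80665×ln(5.193) = 2559.5×1.6473 ≈ 4216 m/s.
Total Δv = 3879 + 4216 = 8095 m/s.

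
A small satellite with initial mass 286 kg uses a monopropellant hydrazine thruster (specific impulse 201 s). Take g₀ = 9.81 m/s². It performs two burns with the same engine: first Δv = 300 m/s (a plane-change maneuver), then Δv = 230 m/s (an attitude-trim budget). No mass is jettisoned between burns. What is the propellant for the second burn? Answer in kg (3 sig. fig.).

propellant for the second burn ≈ 27.0 kg

v_e = Isp · g₀ = 201 × 9.81 = 1971.8 m/s.
After the first burn: m = 286 × exp(−300/1971.8) = 286 × 0.85886 = 245.634 kg.
After the second burn: m = 245.634 × exp(−230/1971.8) = 245.634 × 0.88990 = 218.59 kg.
Second-burn propellant = 245.634 − 218.59 = 27.044 kg.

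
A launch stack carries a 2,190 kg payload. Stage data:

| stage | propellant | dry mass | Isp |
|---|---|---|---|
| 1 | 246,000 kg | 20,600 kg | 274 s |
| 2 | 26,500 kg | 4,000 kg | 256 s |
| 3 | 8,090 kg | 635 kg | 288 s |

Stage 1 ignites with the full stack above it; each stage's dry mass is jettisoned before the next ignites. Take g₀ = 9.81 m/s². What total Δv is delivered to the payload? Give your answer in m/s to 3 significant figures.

Ignition mass of stage 1 = 246,000+20,600 + 26,500+4,000 + 8,090+635 + 2,190 = 308,015 kg.
Stage 1: m₀ = 308,015 kg, m_f = 308,015 − 246,000 = 62,015 kg; Δv = 274×9.81×ln(4.967) = 2687.9×1.6028 ≈ 4308 m/s.
Stage 2: m₀ = 41,415 kg, m_f = 41,415 − 26,500 = 14,915 kg; Δv = 256×9.81×ln(2.777) = 2511.4×1.0213 ≈ 2565 m/s.
Stage 3: m₀ = 10,915 kg, m_f = 10,915 − 8,090 = 2,825 kg; Δv = 288×9.81×ln(3.864) = 2825.3×1.3516 ≈ 3819 m/s.
Total Δv = 4308 + 2565 + 3819 = 10692 m/s.

Δv ≈ 10700 m/s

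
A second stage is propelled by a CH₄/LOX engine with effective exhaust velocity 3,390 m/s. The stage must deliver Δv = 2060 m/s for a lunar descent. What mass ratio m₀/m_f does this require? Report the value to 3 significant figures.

m₀/m_f = exp(Δv / v_e) = exp(2060 / 3390.0) = exp(0.6077) = 1.8361.

mass ratio ≈ 1.84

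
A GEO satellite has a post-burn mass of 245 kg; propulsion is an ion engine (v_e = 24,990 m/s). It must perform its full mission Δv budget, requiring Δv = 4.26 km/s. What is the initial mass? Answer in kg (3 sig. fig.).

By the Tsiolkovsky rocket equation, m₀/m_f = exp(Δv / v_e) = exp(4260 / 24990.0) = exp(0.1705) = 1.1859.
m₀ = m_f × 1.1859 = 245 × 1.1859 = 290.546 kg.

initial mass ≈ 291 kg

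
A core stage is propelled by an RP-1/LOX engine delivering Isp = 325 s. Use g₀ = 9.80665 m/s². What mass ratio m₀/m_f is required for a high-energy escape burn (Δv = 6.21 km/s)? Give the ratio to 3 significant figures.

v_e = Isp · g₀ = 325 × 9.80665 = 3187.2 m/s.
m₀/m_f = exp(Δv / v_e) = exp(6210 / 3187.2) = exp(1.9484) = 7.0177.

mass ratio ≈ 7.02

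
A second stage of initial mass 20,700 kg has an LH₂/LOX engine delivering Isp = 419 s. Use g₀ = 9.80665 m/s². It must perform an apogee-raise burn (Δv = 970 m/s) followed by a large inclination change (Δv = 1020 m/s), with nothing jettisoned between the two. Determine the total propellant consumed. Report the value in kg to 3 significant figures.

total propellant consumed ≈ 7950 kg

v_e = Isp · g₀ = 419 × 9.80665 = 4109.0 m/s.
After the first burn: m = 20700 × exp(−970/4109.0) = 20700 × 0.78973 = 16,347.4 kg.
After the second burn: m = 16,347.4 × exp(−1020/4109.0) = 16,347.4 × 0.78018 = 12,753.9 kg.
Total propellant = m₀ − m_final = 20700 − 12,753.9 = 7,946.1 kg.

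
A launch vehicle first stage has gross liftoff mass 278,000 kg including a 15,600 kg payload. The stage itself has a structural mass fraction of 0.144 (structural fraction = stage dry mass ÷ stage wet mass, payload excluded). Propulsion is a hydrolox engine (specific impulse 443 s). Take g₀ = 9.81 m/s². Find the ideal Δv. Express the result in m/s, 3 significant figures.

Stage wet mass = m₀ − payload = 278,000 − 15,600 = 262,400 kg.
Stage dry mass = ε × stage wet mass = 0.144 × 262,400 = 37,785.6 kg.
Burnout mass m_f = stage dry + payload = 37,785.6 + 15,600 = 53,385.6 kg.
v_e = Isp · g₀ = 443 × 9.81 = 4345.8 m/s.
From the ideal rocket equation, Δv = v_e · ln(278,000/53,385.6) = 4345.8 × ln(5.207) = 4345.8 × 1.6501 ≈ 7171 m/s.

Δv ≈ 7170 m/s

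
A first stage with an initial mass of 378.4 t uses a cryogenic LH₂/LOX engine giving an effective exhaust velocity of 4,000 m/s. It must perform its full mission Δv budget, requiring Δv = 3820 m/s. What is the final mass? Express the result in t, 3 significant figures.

final mass ≈ 146 t

Rocket equation: m₀/m_f = exp(Δv / v_e) = exp(3820 / 4000.0) = exp(0.9550) = 2.5987.
m_f = m₀ / 2.5987 = 378.4 / 2.5987 = 145.611 t.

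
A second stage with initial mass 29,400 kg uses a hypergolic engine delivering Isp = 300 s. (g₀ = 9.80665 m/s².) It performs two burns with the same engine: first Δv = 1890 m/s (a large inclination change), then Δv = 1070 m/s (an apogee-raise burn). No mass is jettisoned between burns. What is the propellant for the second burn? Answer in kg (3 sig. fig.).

propellant for the second burn ≈ 4720 kg

v_e = Isp · g₀ = 300 × 9.80665 = 2942.0 m/s.
After the first burn: m = 29400 × exp(−1890/2942.0) = 29400 × 0.52602 = 15,465 kg.
After the second burn: m = 15,465 × exp(−1070/2942.0) = 15,465 × 0.69510 = 10,749.7 kg.
Second-burn propellant = 15,465 − 10,749.7 = 4,715.3 kg.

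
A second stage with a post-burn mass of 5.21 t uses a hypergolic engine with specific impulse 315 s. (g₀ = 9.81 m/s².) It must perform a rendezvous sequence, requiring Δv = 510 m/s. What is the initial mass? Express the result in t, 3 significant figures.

initial mass ≈ 6.14 t

v_e = Isp · g₀ = 315 × 9.81 = 3090.2 m/s.
Rocket equation: m₀/m_f = exp(Δv / v_e) = exp(510 / 3090.2) = exp(0.1650) = 1.1794.
m₀ = m_f × 1.1794 = 5.21 × 1.1794 = 6.14467 t.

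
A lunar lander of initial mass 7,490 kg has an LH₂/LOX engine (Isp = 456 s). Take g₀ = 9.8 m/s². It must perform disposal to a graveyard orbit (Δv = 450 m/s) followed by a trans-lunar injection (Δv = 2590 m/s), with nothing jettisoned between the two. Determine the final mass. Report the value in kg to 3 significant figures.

final mass ≈ 3790 kg

v_e = Isp · g₀ = 456 × 9.8 = 4468.8 m/s.
After the first burn: m = 7490 × exp(−450/4468.8) = 7490 × 0.90421 = 6,772.53 kg.
After the second burn: m = 6,772.53 × exp(−2590/4468.8) = 6,772.53 × 0.56014 = 3,793.56 kg.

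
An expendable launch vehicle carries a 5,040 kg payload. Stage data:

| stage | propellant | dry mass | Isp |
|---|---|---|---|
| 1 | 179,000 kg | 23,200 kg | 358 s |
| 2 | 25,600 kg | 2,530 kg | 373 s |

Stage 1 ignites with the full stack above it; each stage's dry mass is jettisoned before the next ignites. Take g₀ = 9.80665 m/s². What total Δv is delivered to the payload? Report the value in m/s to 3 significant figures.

Ignition mass of stage 1 = 179,000+23,200 + 25,600+2,530 + 5,040 = 235,370 kg.
Stage 1: m₀ = 235,370 kg, m_f = 235,370 − 179,000 = 56,370 kg; Δv = 358×9.80665×ln(4.175) = 3510.8×1.4292 ≈ 5018 m/s.
Stage 2: m₀ = 33,170 kg, m_f = 33,170 − 25,600 = 7,570 kg; Δv = 373×9.80665×ln(4.382) = 3657.9×1.4775 ≈ 5404 m/s.
Total Δv = 5018 + 5404 = 10422 m/s.

Δv ≈ 10400 m/s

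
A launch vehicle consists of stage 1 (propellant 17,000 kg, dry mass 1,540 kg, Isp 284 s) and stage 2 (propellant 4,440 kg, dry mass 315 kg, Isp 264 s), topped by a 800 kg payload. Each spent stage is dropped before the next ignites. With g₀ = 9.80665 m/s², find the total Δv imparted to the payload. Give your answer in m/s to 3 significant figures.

Ignition mass of stage 1 = 17,000+1,540 + 4,440+315 + 800 = 24,095 kg.
Stage 1: m₀ = 24,095 kg, m_f = 24,095 − 17,000 = 7,095 kg; Δv = 284×9.80665×ln(3.396) = 2785.1×1.2226 ≈ 3405 m/s.
Stage 2: m₀ = 5,555 kg, m_f = 5,555 − 4,440 = 1,115 kg; Δv = 264×9.80665×ln(4.982) = 2589.0×1.6058 ≈ 4157 m/s.
Total Δv = 3405 + 4157 = 7562 m/s.

Δv ≈ 7560 m/s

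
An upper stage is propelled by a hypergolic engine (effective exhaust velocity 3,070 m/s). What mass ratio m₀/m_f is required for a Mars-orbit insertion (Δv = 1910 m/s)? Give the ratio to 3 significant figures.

m₀/m_f = exp(Δv / v_e) = exp(1910 / 3070.0) = exp(0.6221) = 1.8629.

mass ratio ≈ 1.86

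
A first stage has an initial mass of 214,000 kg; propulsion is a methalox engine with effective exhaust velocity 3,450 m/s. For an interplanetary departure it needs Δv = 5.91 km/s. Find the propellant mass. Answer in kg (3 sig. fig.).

propellant mass ≈ 175000 kg

m₀/m_f = exp(Δv / v_e) = exp(5910 / 3450.0) = exp(1.7130) = 5.5458.
m_f = 214,000 / 5.5458 = 38,587.8 kg, so propellant = m₀ − m_f = 214,000 − 38,587.8 = 175,412.2 kg.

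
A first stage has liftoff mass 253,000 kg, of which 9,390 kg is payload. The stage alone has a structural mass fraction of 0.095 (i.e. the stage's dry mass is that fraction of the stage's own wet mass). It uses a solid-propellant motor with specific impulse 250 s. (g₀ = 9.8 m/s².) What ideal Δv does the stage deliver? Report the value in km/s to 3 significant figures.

Δv ≈ 5.03 km/s

Stage wet mass = m₀ − payload = 253,000 − 9,390 = 243,610 kg.
Stage dry mass = ε × stage wet mass = 0.095 × 243,610 = 23,143 kg.
Burnout mass m_f = stage dry + payload = 23,143 + 9,390 = 32,533 kg.
v_e = Isp · g₀ = 250 × 9.8 = 2450.0 m/s.
Using Δv = v_e ln(m₀/m_f): Δv = v_e · ln(253,000/32,533) = 2450.0 × ln(7.777) = 2450.0 × 2.0511 ≈ 5025 m/s.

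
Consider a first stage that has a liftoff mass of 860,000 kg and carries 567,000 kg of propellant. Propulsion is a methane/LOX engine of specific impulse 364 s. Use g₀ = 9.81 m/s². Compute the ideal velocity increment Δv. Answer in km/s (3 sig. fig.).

v_e = Isp · g₀ = 364 × 9.81 = 3570.8 m/s.
m_f = m₀ − m_prop = 860,000 − 567,000 = 293,000 kg.
Using Δv = v_e ln(m₀/m_f): Δv = v_e · ln(m₀/m_f) = 3570.8 × ln(2.935) = 3570.8 × 1.0768 ≈ 3844.9 m/s.

Δv ≈ 3.84 km/s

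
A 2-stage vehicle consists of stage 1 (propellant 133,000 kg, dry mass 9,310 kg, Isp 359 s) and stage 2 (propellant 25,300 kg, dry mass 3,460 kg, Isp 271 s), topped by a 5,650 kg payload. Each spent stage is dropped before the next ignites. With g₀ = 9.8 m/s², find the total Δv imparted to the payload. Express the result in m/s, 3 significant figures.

Δv ≈ 8440 m/s

Ignition mass of stage 1 = 133,000+9,310 + 25,300+3,460 + 5,650 = 176,720 kg.
Stage 1: m₀ = 176,720 kg, m_f = 176,720 − 133,000 = 43,720 kg; Δv = 359×9.8×ln(4.042) = 3518.2×1.3968 ≈ 4914 m/s.
Stage 2: m₀ = 34,410 kg, m_f = 34,410 − 25,300 = 9,110 kg; Δv = 271×9.8×ln(3.777) = 2655.8×1.3290 ≈ 3529 m/s.
Total Δv = 4914 + 3529 = 8443 m/s.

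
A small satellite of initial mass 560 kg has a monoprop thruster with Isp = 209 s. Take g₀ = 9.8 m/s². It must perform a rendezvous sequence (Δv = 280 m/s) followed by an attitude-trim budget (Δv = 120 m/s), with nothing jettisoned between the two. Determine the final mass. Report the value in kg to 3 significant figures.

final mass ≈ 461 kg

v_e = Isp · g₀ = 209 × 9.8 = 2048.2 m/s.
After the first burn: m = 560 × exp(−280/2048.2) = 560 × 0.87223 = 488.449 kg.
After the second burn: m = 488.449 × exp(−120/2048.2) = 488.449 × 0.94310 = 460.656 kg.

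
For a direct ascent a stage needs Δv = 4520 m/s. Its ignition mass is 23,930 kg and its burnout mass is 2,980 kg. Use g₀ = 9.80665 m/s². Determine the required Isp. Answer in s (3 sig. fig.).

Isp ≈ 221 s

ln(m₀/m_f) = ln(23930/2980) = ln(8.03) = 2.0832.
v_e = Δv / ln(m₀/m_f) = 4520 / 2.0832 = 2169.7 m/s.
Isp = v_e / g₀ = 2169.7 / 9.80665 = 221.3 s.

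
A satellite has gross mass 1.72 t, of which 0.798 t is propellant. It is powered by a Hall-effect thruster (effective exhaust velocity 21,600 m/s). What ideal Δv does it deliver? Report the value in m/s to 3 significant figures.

m_f = m₀ − m_prop = 1.72 − 0.798 = 0.922 t.
From the ideal rocket equation, Δv = v_e · ln(m₀/m_f) = 21600.0 × ln(1.866) = 21600.0 × 0.6235 ≈ 13468.3 m/s.

Δv ≈ 13500 m/s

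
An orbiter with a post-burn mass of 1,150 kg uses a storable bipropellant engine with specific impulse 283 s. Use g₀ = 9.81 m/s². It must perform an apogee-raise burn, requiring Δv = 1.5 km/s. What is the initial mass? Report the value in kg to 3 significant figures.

initial mass ≈ 1970 kg

v_e = Isp · g₀ = 283 × 9.81 = 2776.2 m/s.
From the ideal rocket equation, m₀/m_f = exp(Δv / v_e) = exp(1500 / 2776.2) = exp(0.5403) = 1.7165.
m₀ = m_f × 1.7165 = 1,150 × 1.7165 = 1,973.98 kg.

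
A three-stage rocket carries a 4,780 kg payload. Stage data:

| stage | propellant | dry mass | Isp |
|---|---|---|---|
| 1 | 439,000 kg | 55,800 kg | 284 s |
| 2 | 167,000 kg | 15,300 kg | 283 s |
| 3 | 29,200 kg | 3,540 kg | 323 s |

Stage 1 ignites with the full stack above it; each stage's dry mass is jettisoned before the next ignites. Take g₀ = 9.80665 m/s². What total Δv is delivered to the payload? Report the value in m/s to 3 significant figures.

Ignition mass of stage 1 = 439,000+55,800 + 167,000+15,300 + 29,200+3,540 + 4,780 = 714,620 kg.
Stage 1: m₀ = 714,620 kg, m_f = 714,620 − 439,000 = 275,620 kg; Δv = 284×9.80665×ln(2.593) = 2785.1×0.9527 ≈ 2653 m/s.
Stage 2: m₀ = 219,820 kg, m_f = 219,820 − 167,000 = 52,820 kg; Δv = 283×9.80665×ln(4.162) = 2775.3×1.4259 ≈ 3957 m/s.
Stage 3: m₀ = 37,520 kg, m_f = 37,520 − 29,200 = 8,320 kg; Δv = 323×9.80665×ln(4.51) = 3167.5×1.5062 ≈ 4771 m/s.
Total Δv = 2653 + 3957 + 4771 = 11381 m/s.

Δv ≈ 11400 m/s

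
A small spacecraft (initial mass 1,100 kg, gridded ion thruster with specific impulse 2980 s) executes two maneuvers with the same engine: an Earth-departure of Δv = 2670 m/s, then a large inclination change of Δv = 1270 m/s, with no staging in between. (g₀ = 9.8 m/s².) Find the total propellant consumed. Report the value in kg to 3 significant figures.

total propellant consumed ≈ 139 kg

v_e = Isp · g₀ = 2980 × 9.8 = 29204.0 m/s.
After the first burn: m = 1100 × exp(−2670/29204.0) = 1100 × 0.91263 = 1,003.89 kg.
After the second burn: m = 1,003.89 × exp(−1270/29204.0) = 1,003.89 × 0.95744 = 961.164 kg.
Total propellant = m₀ − m_final = 1100 − 961.164 = 138.836 kg.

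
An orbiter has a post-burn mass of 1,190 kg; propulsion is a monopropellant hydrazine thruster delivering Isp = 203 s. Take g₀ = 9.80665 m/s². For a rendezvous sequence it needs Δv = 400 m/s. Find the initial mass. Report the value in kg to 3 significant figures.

initial mass ≈ 1450 kg

v_e = Isp · g₀ = 203 × 9.80665 = 1990.7 m/s.
m₀/m_f = exp(Δv / v_e) = exp(400 / 1990.7) = exp(0.2009) = 1.2225.
m₀ = m_f × 1.2225 = 1,190 × 1.2225 = 1,454.78 kg.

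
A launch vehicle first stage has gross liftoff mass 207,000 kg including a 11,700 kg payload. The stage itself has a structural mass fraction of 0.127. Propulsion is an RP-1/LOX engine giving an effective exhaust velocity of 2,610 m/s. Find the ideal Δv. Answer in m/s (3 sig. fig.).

Stage wet mass = m₀ − payload = 207,000 − 11,700 = 195,300 kg.
Stage dry mass = ε × stage wet mass = 0.127 × 195,300 = 24,803.1 kg.
Burnout mass m_f = stage dry + payload = 24,803.1 + 11,700 = 36,503.1 kg.
Δv = v_e · ln(207,000/36,503.1) = 2610.0 × ln(5.671) = 2610.0 × 1.7353 ≈ 4529 m/s.

Δv ≈ 4530 m/s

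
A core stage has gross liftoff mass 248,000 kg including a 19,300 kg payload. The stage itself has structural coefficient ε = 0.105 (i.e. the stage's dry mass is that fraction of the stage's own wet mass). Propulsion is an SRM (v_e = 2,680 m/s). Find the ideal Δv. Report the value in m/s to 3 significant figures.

Δv ≈ 4680 m/s

Stage wet mass = m₀ − payload = 248,000 − 19,300 = 228,700 kg.
Stage dry mass = ε × stage wet mass = 0.105 × 228,700 = 24,013.5 kg.
Burnout mass m_f = stage dry + payload = 24,013.5 + 19,300 = 43,313.5 kg.
From the ideal rocket equation, Δv = v_e · ln(248,000/43,313.5) = 2680.0 × ln(5.726) = 2680.0 × 1.7450 ≈ 4677 m/s.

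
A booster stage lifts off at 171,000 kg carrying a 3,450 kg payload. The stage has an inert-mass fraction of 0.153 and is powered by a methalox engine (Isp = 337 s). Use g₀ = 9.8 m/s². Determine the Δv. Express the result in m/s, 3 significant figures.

Stage wet mass = m₀ − payload = 171,000 − 3,450 = 167,550 kg.
Stage dry mass = ε × stage wet mass = 0.153 × 167,550 = 25,635.2 kg.
Burnout mass m_f = stage dry + payload = 25,635.2 + 3,450 = 29,085.2 kg.
v_e = Isp · g₀ = 337 × 9.8 = 3302.6 m/s.
Rocket equation: Δv = v_e · ln(171,000/29,085.2) = 3302.6 × ln(5.879) = 3302.6 × 1.7714 ≈ 5850 m/s.

Δv ≈ 5850 m/s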